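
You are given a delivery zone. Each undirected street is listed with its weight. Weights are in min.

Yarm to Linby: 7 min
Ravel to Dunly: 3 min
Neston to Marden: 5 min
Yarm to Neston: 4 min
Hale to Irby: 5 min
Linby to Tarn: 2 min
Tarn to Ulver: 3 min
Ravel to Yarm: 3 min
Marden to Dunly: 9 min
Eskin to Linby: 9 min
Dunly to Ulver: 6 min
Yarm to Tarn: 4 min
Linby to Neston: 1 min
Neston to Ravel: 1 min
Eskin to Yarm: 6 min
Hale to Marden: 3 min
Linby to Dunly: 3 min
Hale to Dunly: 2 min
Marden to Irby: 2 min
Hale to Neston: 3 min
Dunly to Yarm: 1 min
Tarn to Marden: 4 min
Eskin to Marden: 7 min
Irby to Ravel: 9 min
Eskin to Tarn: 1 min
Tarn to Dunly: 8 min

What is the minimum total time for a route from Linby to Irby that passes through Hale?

Best Linby to Hale: Linby → Neston → Hale costing 4
Shortest Hale→Irby: Hale → Irby = 5
Total via Hale: 4 + 5 = 9 min.

9 min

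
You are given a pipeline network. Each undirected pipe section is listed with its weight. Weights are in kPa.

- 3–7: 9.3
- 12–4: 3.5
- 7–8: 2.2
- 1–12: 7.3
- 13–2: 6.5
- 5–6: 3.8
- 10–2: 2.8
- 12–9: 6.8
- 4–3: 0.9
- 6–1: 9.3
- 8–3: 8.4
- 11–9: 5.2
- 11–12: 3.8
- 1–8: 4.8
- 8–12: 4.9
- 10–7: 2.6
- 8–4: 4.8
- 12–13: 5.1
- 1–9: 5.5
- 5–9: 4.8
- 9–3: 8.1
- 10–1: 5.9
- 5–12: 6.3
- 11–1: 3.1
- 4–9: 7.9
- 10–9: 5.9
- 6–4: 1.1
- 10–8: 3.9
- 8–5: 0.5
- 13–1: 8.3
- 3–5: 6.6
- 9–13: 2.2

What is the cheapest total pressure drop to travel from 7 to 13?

9.7 kPa

Settle nodes by increasing distance from 7:
7: 0
8: 2.2  (via 7)
10: 2.6  (via 7)
5: 2.7  (via 8)
2: 5.4  (via 10)
6: 6.5  (via 5)
1: 7  (via 8)
4: 7  (via 8)
12: 7.1  (via 8)
9: 7.5  (via 5)
3: 7.9  (via 4)
13: 9.7  (via 9)
Shortest route: 7–8–5–9–13 = 9.7 kPa.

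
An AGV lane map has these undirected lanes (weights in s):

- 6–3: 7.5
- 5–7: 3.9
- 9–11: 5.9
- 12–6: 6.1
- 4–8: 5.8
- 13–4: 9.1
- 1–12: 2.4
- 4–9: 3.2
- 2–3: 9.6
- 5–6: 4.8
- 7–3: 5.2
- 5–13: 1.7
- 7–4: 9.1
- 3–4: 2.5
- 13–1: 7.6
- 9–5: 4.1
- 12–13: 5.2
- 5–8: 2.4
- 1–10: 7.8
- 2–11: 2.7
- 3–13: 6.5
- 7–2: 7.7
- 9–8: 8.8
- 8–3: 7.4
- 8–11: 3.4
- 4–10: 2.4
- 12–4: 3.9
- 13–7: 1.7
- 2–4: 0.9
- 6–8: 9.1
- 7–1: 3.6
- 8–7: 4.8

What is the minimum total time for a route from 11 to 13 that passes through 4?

12.6 s

Shortest 11→4: 11–2–4 = 3.6
Shortest 4→13: 4–3–13 = 9
Total via 4: 3.6 + 9 = 12.6 s.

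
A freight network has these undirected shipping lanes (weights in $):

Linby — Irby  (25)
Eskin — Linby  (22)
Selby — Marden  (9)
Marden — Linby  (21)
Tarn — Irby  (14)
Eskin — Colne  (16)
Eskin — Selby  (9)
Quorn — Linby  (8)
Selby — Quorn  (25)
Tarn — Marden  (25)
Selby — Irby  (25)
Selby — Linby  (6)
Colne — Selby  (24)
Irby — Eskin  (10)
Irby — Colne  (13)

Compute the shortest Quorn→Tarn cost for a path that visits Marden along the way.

Best Quorn to Marden: Quorn–Linby–Selby–Marden costing 23
Best Marden to Tarn: Marden–Tarn costing 25
Total via Marden: 23 + 25 = $48.

$48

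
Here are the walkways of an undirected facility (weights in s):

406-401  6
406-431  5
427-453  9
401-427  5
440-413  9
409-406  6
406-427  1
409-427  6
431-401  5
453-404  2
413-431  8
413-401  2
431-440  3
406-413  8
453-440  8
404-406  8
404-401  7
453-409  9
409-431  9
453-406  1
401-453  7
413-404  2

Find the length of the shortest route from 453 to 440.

Enumerating some paths:
453 - 406 - 431 - 440: 1+5+3 = 9
453 - 440: 8 = 8
453 - 404 - 413 - 440: 2+2+9 = 13
The minimum is 8 s via 453 - 440.

8 s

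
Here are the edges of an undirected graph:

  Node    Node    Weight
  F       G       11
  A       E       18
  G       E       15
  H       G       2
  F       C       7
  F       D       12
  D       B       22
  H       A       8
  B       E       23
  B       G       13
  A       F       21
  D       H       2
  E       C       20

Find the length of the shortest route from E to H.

17

Running Dijkstra from E:
E: 0
G: 15  (via E)
H: 17  (via G)
Shortest route: E–G–H = 17.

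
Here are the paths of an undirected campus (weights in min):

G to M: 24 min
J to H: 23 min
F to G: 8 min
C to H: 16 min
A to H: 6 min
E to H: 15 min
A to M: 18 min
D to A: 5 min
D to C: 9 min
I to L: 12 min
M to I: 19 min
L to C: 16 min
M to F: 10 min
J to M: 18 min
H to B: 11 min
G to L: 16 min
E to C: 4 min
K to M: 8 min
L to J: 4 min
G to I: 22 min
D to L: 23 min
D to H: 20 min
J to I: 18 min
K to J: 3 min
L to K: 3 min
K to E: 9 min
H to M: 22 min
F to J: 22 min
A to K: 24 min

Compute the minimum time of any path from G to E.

Settle nodes by increasing distance from G:
G: 0
F: 8  (via G)
L: 16  (via G)
M: 18  (via F)
K: 19  (via L)
J: 20  (via L)
I: 22  (via G)
E: 28  (via K)
Shortest route: G → L → K → E = 28 min.

28 min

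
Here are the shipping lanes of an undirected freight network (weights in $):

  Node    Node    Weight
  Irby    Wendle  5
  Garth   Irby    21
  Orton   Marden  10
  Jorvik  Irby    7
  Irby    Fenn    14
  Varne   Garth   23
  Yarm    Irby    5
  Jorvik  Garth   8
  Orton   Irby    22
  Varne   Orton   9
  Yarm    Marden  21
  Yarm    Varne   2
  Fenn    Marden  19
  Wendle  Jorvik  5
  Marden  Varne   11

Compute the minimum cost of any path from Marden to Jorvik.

$25

Shortest distances from Marden:
Marden: 0
Orton: 10  (via Marden)
Varne: 11  (via Marden)
Yarm: 13  (via Varne)
Irby: 18  (via Yarm)
Fenn: 19  (via Marden)
Wendle: 23  (via Irby)
Jorvik: 25  (via Irby)
Shortest route: Marden → Varne → Yarm → Irby → Jorvik = $25.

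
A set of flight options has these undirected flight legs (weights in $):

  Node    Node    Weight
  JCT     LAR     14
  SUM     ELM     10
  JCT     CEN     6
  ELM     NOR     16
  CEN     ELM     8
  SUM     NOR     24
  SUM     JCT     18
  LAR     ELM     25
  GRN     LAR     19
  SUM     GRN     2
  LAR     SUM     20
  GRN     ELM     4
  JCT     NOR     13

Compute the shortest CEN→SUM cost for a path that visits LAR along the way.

$40

Best CEN to LAR: CEN–JCT–LAR costing 20
Shortest LAR→SUM: LAR–SUM = 20
Total via LAR: 20 + 20 = $40.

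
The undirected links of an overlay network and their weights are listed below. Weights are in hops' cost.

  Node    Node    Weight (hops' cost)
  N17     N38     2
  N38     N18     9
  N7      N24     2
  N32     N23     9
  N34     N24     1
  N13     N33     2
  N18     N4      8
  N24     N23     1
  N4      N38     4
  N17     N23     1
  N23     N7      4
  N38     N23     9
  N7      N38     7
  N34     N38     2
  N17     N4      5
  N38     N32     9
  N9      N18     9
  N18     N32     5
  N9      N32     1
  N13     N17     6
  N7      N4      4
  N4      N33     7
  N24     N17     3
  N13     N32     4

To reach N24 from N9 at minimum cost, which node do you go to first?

Compare a few routes:
N9 → N32 → N38 → N34 → N24: 1+9+2+1 = 13
N9 → N32 → N23 → N24: 1+9+1 = 11
Cheapest is N9 → N32 → N23 → N24 at 11 hops' cost.
So from N9 the first move is to N32.

N32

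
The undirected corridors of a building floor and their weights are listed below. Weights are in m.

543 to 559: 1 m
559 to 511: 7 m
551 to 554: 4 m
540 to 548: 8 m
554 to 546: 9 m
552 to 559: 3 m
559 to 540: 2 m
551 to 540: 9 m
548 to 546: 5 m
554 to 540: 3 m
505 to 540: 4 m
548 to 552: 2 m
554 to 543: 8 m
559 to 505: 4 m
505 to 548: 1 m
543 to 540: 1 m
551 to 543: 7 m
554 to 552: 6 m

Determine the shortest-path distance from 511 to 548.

12 m

Settle nodes by increasing distance from 511:
511: 0
559: 7  (via 511)
543: 8  (via 559)
540: 9  (via 559)
552: 10  (via 559)
505: 11  (via 559)
548: 12  (via 552)
Shortest route: 511–559–552–548 = 12 m.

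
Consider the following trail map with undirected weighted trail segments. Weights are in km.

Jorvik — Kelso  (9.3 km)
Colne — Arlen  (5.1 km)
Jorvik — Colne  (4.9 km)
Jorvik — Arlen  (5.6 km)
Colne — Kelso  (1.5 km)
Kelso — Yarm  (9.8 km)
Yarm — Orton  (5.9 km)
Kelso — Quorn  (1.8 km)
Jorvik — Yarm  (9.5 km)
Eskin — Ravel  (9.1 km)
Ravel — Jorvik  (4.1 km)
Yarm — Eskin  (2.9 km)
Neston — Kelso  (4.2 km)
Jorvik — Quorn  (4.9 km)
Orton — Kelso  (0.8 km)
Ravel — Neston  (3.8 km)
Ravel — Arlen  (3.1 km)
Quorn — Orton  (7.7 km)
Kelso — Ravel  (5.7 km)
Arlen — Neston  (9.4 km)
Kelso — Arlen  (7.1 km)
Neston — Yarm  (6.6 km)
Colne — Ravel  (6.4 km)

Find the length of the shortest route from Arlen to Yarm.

13.3 km

Settle nodes by increasing distance from Arlen:
Arlen: 0
Ravel: 3.1  (via Arlen)
Colne: 5.1  (via Arlen)
Jorvik: 5.6  (via Arlen)
Kelso: 6.6  (via Colne)
Neston: 6.9  (via Ravel)
Orton: 7.4  (via Kelso)
Quorn: 8.4  (via Kelso)
Eskin: 12.2  (via Ravel)
Yarm: 13.3  (via Orton)
Shortest route: Arlen → Colne → Kelso → Orton → Yarm = 13.3 km.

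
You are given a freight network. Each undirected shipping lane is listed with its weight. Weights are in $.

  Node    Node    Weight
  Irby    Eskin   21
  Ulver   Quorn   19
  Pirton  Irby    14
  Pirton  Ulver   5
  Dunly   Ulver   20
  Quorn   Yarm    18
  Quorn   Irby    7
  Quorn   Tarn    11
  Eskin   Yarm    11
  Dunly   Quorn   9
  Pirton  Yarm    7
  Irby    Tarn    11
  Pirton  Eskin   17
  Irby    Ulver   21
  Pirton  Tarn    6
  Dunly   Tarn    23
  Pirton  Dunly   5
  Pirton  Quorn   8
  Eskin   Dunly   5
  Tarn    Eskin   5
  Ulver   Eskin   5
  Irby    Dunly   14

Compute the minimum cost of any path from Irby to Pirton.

$14

Candidate routes:
Irby–Quorn–Pirton: 7+8 = 15
Irby–Dunly–Pirton: 14+5 = 19
Irby–Pirton: 14 = 14
Irby–Tarn–Pirton: 11+6 = 17
Cheapest is Irby–Pirton at $14.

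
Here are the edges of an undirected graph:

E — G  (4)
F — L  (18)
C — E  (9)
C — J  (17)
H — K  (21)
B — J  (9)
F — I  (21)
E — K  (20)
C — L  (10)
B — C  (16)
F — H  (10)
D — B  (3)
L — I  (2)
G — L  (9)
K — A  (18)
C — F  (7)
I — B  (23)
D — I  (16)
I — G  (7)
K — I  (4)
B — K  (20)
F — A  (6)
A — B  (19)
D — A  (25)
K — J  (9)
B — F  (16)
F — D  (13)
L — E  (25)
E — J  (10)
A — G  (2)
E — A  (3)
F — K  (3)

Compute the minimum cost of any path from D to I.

16

Candidate routes:
D - F - K - I: 13+3+4 = 20
D - I: 16 = 16
The minimum is 16 via D - I.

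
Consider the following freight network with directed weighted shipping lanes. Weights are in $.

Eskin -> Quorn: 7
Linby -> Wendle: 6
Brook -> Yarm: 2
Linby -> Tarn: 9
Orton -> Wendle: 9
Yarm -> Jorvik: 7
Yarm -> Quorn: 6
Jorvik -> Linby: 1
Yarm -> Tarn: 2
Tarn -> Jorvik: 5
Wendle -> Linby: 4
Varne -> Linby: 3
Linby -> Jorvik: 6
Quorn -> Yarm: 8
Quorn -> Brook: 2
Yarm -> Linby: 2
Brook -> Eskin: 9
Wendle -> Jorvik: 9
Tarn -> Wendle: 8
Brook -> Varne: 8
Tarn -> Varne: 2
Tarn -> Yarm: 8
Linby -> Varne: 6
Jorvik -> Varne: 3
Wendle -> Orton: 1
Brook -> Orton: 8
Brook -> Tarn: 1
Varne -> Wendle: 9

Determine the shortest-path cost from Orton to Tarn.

Candidate routes:
Orton - Wendle - Jorvik - Linby - Tarn: 9+9+1+9 = 28
Orton - Wendle - Linby - Tarn: 9+4+9 = 22
Cheapest is Orton - Wendle - Linby - Tarn at $22.

$22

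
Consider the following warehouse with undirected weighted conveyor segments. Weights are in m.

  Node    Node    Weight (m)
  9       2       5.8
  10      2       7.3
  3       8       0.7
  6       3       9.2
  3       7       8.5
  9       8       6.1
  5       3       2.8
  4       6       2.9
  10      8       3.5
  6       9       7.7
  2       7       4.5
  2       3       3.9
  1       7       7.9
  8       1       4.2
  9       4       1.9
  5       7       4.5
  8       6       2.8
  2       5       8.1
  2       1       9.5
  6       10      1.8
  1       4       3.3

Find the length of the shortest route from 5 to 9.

9.6 m

Running Dijkstra from 5:
5: 0
3: 2.8  (via 5)
8: 3.5  (via 3)
7: 4.5  (via 5)
6: 6.3  (via 8)
2: 6.7  (via 3)
10: 7  (via 8)
1: 7.7  (via 8)
4: 9.2  (via 6)
9: 9.6  (via 8)
Shortest route: 5–3–8–9 = 9.6 m.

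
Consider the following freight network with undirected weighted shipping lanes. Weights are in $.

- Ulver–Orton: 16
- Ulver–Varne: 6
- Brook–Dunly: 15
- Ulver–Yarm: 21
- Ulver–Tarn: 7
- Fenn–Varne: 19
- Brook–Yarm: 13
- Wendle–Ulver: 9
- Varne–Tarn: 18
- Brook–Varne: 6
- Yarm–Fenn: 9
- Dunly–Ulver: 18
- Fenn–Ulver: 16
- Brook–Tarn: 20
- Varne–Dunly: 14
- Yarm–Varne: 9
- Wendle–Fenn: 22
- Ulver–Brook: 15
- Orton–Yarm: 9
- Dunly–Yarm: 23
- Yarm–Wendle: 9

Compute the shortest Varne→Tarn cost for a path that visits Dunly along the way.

$39

Shortest Varne→Dunly: Varne → Dunly = 14
Best Dunly to Tarn: Dunly → Ulver → Tarn costing 25
Total via Dunly: 14 + 25 = $39.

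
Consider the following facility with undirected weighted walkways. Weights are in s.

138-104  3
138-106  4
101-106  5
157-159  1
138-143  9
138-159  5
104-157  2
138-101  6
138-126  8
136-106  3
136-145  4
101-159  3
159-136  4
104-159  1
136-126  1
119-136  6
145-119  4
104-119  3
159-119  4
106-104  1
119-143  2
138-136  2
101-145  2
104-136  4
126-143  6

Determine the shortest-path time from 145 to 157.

6 s

Candidate routes:
145 - 136 - 159 - 157: 4+4+1 = 9
145 - 101 - 159 - 157: 2+3+1 = 6
145 - 101 - 159 - 104 - 157: 2+3+1+2 = 8
Cheapest is 145 - 101 - 159 - 157 at 6 s.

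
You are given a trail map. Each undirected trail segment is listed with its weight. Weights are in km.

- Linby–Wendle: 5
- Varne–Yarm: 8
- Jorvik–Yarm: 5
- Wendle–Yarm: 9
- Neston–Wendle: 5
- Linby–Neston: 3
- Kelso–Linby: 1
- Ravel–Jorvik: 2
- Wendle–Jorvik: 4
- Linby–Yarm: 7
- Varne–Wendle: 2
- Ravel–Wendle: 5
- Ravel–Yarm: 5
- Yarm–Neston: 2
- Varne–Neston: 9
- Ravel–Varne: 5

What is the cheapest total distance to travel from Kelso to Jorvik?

Settle nodes by increasing distance from Kelso:
Kelso: 0
Linby: 1  (via Kelso)
Neston: 4  (via Linby)
Yarm: 6  (via Neston)
Wendle: 6  (via Linby)
Varne: 8  (via Wendle)
Jorvik: 10  (via Wendle)
Shortest route: Kelso–Linby–Wendle–Jorvik = 10 km.

10 km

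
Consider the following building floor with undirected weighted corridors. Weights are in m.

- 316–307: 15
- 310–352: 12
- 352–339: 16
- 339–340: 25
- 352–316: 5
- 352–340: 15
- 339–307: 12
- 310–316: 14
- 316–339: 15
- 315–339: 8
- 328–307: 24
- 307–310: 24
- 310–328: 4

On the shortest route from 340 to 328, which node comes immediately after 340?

Compare a few routes:
340 - 352 - 310 - 328: 15+12+4 = 31
340 - 352 - 316 - 310 - 328: 15+5+14+4 = 38
The minimum is 31 m via 340 - 352 - 310 - 328.
So from 340 the first move is to 352.

352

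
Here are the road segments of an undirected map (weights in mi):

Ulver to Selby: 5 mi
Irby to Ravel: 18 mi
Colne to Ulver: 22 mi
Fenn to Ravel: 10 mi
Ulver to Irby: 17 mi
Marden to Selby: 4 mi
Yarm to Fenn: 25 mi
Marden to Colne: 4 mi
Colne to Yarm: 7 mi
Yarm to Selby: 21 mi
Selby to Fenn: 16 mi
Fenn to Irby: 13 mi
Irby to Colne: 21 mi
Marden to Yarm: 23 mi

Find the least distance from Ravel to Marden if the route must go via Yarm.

Shortest Ravel→Yarm: Ravel → Fenn → Yarm = 35
Best Yarm to Marden: Yarm → Colne → Marden costing 11
Total via Yarm: 35 + 11 = 46 mi.

46 mi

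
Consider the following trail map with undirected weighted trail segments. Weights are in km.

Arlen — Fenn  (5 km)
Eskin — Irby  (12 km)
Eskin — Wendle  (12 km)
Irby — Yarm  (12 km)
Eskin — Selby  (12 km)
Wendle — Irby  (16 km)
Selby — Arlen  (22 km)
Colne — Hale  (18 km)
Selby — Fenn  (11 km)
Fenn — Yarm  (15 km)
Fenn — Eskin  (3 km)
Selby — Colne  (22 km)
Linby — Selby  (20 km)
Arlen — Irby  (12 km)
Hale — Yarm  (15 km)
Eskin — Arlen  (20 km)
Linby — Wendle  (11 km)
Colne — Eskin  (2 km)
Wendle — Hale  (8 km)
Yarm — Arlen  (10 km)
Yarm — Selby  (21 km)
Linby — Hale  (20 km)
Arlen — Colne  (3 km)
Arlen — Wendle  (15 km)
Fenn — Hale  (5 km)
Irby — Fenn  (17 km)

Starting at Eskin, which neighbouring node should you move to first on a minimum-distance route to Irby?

Enumerating some paths:
Eskin–Colne–Arlen–Irby: 2+3+12 = 17
Eskin–Irby: 12 = 12
Cheapest is Eskin–Irby at 12 km.
So from Eskin the first move is to Irby.

Irby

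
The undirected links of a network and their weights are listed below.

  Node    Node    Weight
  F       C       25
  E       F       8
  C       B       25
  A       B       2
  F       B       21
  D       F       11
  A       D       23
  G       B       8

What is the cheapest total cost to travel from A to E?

31

Compare a few routes:
A–B–F–E: 2+21+8 = 31
A–D–F–E: 23+11+8 = 42
The minimum is 31 via A–B–F–E.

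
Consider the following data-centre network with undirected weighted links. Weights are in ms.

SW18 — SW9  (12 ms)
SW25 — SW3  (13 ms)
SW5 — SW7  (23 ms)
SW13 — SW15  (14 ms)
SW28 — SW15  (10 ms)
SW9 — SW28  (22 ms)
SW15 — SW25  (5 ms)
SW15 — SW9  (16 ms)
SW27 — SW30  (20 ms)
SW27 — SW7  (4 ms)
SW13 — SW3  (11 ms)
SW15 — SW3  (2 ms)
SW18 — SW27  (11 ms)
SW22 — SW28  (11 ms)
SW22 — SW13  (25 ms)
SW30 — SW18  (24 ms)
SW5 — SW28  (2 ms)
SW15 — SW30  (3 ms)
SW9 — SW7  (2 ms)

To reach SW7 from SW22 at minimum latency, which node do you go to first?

Enumerating some paths:
SW22 → SW28 → SW15 → SW9 → SW7: 11+10+16+2 = 39
SW22 → SW28 → SW9 → SW7: 11+22+2 = 35
SW22 → SW28 → SW5 → SW7: 11+2+23 = 36
SW22 → SW28 → SW15 → SW30 → SW27 → SW7: 11+10+3+20+4 = 48
Cheapest is SW22 → SW28 → SW9 → SW7 at 35 ms.
So from SW22 the first move is to SW28.

SW28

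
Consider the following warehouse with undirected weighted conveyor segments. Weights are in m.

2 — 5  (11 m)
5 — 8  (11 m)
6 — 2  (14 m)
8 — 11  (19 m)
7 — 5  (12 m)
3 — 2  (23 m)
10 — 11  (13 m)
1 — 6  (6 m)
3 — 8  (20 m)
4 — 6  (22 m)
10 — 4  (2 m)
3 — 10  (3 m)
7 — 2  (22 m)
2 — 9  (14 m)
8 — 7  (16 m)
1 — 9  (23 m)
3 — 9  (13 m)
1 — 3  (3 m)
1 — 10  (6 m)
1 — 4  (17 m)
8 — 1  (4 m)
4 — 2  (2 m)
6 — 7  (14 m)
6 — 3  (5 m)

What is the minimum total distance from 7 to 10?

Running Dijkstra from 7:
7: 0
5: 12  (via 7)
6: 14  (via 7)
8: 16  (via 7)
3: 19  (via 6)
1: 20  (via 6)
2: 22  (via 7)
10: 22  (via 3)
Shortest route: 7 → 6 → 3 → 10 = 22 m.

22 m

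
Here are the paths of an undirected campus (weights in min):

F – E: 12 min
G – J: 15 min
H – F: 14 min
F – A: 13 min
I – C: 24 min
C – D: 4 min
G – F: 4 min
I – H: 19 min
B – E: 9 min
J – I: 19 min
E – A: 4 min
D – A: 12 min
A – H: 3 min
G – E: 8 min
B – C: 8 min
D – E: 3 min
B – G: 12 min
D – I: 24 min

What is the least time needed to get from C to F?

19 min

Candidate routes:
C - D - E - F: 4+3+12 = 19
C - B - G - F: 8+12+4 = 24
The minimum is 19 min via C - D - E - F.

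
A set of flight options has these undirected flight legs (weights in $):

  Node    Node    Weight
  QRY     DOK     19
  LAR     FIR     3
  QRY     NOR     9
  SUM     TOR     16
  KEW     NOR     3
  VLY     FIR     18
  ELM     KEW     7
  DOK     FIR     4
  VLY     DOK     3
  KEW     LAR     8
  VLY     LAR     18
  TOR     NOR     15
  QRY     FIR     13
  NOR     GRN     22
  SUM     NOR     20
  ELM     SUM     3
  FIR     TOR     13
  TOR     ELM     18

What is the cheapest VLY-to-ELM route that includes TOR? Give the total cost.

$38

Best VLY to TOR: VLY → DOK → FIR → TOR costing 20
Best TOR to ELM: TOR → ELM costing 18
Total via TOR: 20 + 18 = $38.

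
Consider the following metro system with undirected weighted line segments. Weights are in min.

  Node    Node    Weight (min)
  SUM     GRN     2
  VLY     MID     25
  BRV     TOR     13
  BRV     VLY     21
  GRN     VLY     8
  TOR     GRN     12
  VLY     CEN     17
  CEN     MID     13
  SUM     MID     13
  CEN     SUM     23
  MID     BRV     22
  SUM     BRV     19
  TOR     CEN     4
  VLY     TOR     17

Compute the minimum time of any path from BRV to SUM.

19 min

Settle nodes by increasing distance from BRV:
BRV: 0
TOR: 13  (via BRV)
CEN: 17  (via TOR)
SUM: 19  (via BRV)
Shortest route: BRV → SUM = 19 min.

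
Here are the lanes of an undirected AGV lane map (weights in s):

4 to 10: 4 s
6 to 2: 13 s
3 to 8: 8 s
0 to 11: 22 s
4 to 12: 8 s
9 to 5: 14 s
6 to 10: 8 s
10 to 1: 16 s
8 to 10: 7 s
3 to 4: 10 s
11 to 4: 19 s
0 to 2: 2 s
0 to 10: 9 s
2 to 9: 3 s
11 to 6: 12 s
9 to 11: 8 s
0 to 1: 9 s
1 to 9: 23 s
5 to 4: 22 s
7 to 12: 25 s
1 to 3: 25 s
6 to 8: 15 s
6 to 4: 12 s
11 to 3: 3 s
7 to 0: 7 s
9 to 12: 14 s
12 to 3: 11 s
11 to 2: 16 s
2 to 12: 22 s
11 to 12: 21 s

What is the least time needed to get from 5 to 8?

33 s

Shortest distances from 5:
5: 0
9: 14  (via 5)
2: 17  (via 9)
0: 19  (via 2)
4: 22  (via 5)
11: 22  (via 9)
3: 25  (via 11)
7: 26  (via 0)
10: 26  (via 4)
1: 28  (via 0)
12: 28  (via 9)
6: 30  (via 2)
8: 33  (via 3)
Shortest route: 5–9–11–3–8 = 33 s.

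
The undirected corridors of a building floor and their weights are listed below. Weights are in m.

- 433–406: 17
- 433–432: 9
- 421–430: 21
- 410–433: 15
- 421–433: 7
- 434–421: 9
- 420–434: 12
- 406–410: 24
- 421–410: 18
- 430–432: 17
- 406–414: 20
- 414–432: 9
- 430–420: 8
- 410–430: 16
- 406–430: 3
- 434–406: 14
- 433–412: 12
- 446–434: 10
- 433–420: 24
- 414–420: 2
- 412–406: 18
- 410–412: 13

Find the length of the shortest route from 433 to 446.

26 m

Running Dijkstra from 433:
433: 0
421: 7  (via 433)
432: 9  (via 433)
412: 12  (via 433)
410: 15  (via 433)
434: 16  (via 421)
406: 17  (via 433)
414: 18  (via 432)
430: 20  (via 406)
420: 20  (via 414)
446: 26  (via 434)
Shortest route: 433–421–434–446 = 26 m.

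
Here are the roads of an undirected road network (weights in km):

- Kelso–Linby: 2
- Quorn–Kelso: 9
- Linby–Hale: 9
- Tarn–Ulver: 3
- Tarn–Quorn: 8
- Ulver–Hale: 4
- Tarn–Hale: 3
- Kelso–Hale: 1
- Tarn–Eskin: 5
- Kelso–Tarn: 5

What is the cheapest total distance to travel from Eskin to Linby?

Compare a few routes:
Eskin - Tarn - Hale - Kelso - Linby: 5+3+1+2 = 11
Eskin - Tarn - Ulver - Hale - Kelso - Linby: 5+3+4+1+2 = 15
Eskin - Tarn - Kelso - Linby: 5+5+2 = 12
Cheapest is Eskin - Tarn - Hale - Kelso - Linby at 11 km.

11 km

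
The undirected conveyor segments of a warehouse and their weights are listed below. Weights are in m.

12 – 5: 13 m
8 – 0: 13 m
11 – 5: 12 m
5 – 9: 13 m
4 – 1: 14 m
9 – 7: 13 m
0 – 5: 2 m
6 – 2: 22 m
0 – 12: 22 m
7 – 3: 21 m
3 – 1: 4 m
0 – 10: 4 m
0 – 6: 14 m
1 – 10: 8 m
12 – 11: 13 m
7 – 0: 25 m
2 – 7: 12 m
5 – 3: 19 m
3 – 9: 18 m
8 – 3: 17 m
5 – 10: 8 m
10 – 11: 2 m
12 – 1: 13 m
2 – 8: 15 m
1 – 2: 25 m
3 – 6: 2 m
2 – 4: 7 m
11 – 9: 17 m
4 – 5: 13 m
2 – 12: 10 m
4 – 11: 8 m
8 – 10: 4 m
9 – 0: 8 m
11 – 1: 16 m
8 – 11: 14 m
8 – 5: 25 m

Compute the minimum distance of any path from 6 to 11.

Running Dijkstra from 6:
6: 0
3: 2  (via 6)
1: 6  (via 3)
0: 14  (via 6)
10: 14  (via 1)
5: 16  (via 0)
11: 16  (via 10)
Shortest route: 6–3–1–10–11 = 16 m.

16 m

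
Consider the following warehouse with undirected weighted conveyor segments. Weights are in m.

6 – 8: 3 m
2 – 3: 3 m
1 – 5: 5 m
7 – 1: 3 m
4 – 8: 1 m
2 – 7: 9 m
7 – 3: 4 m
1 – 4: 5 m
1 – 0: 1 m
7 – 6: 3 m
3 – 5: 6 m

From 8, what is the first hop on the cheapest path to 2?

Enumerating some paths:
8 → 6 → 7 → 3 → 2: 3+3+4+3 = 13
8 → 6 → 7 → 2: 3+3+9 = 15
The minimum is 13 m via 8 → 6 → 7 → 3 → 2.
So from 8 the first move is to 6.

6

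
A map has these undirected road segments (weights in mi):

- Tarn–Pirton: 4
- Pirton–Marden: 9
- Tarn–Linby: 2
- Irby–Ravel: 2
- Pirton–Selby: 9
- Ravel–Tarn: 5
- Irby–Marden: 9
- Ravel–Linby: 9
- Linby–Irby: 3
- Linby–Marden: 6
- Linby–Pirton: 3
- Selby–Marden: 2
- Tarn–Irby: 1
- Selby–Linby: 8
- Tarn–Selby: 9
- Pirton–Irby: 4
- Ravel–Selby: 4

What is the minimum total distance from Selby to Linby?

8 mi

Shortest distances from Selby:
Selby: 0
Marden: 2  (via Selby)
Ravel: 4  (via Selby)
Irby: 6  (via Ravel)
Tarn: 7  (via Irby)
Linby: 8  (via Selby)
Shortest route: Selby–Linby = 8 mi.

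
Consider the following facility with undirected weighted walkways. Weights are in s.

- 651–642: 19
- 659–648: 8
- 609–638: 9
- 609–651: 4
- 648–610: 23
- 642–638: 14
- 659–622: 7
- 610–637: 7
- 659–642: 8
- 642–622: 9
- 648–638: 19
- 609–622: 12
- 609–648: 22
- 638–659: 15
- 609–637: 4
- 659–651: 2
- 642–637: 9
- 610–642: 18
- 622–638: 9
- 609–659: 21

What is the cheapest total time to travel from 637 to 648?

Running Dijkstra from 637:
637: 0
609: 4  (via 637)
610: 7  (via 637)
651: 8  (via 609)
642: 9  (via 637)
659: 10  (via 651)
638: 13  (via 609)
622: 16  (via 609)
648: 18  (via 659)
Shortest route: 637 → 609 → 651 → 659 → 648 = 18 s.

18 s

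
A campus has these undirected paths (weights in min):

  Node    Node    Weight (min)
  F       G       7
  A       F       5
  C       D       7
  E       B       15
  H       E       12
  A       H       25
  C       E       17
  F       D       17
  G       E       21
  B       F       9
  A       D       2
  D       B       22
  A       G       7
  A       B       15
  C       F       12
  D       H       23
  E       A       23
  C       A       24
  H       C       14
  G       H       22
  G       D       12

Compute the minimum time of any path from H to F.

26 min

Settle nodes by increasing distance from H:
H: 0
E: 12  (via H)
C: 14  (via H)
D: 21  (via C)
G: 22  (via H)
A: 23  (via D)
F: 26  (via C)
Shortest route: H → C → F = 26 min.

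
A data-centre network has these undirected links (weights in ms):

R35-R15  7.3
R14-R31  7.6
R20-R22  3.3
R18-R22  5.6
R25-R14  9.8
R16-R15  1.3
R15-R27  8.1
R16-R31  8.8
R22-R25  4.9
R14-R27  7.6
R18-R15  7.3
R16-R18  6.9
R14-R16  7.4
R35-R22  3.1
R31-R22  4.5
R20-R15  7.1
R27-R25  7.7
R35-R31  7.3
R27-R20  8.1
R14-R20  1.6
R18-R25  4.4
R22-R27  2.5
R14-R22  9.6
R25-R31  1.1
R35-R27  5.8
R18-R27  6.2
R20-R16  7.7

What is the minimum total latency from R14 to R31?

7.6 ms

Compare a few routes:
R14 → R20 → R22 → R25 → R31: 1.6+3.3+4.9+1.1 = 10.9
R14 → R20 → R22 → R31: 1.6+3.3+4.5 = 9.4
R14 → R31: 7.6 = 7.6
R14 → R25 → R31: 9.8+1.1 = 10.9
Cheapest is R14 → R31 at 7.6 ms.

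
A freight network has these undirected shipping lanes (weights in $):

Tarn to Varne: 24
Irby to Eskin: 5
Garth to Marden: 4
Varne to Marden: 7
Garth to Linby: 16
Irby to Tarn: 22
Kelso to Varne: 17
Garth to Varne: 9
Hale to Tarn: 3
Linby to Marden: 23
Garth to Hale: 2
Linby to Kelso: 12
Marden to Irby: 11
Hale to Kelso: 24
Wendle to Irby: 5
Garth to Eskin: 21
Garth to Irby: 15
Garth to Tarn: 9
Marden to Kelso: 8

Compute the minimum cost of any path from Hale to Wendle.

$22

Candidate routes:
Hale–Garth–Irby–Wendle: 2+15+5 = 22
Hale–Tarn–Irby–Wendle: 3+22+5 = 30
The minimum is $22 via Hale–Garth–Irby–Wendle.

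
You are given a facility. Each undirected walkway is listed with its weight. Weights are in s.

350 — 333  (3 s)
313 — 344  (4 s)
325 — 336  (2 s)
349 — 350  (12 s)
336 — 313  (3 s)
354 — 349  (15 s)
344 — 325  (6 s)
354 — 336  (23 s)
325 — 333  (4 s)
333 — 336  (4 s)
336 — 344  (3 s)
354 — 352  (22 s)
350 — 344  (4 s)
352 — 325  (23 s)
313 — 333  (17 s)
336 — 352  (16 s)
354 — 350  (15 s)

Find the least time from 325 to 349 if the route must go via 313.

25 s

Best 325 to 313: 325–336–313 costing 5
Best 313 to 349: 313–344–350–349 costing 20
Total via 313: 5 + 20 = 25 s.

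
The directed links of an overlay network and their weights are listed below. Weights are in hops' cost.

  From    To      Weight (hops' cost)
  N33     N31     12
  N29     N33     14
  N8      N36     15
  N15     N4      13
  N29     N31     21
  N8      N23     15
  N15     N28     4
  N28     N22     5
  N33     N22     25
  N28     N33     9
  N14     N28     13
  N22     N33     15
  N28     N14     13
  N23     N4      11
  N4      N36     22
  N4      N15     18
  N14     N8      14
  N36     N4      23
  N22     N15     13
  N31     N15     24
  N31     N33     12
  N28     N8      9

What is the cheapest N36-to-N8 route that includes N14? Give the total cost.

72 hops' cost

Best N36 to N14: N36 → N4 → N15 → N28 → N14 costing 58
Best N14 to N8: N14 → N8 costing 14
Total via N14: 58 + 14 = 72 hops' cost.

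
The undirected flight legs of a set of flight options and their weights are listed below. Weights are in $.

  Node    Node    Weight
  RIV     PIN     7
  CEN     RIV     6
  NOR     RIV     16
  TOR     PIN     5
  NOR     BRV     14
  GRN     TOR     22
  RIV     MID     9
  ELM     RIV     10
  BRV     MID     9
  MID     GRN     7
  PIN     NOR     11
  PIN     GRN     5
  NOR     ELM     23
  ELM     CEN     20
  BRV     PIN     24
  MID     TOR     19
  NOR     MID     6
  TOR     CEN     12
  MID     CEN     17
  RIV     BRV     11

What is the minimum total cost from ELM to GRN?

$22

Shortest distances from ELM:
ELM: 0
RIV: 10  (via ELM)
CEN: 16  (via RIV)
PIN: 17  (via RIV)
MID: 19  (via RIV)
BRV: 21  (via RIV)
TOR: 22  (via PIN)
GRN: 22  (via PIN)
Shortest route: ELM → RIV → PIN → GRN = $22.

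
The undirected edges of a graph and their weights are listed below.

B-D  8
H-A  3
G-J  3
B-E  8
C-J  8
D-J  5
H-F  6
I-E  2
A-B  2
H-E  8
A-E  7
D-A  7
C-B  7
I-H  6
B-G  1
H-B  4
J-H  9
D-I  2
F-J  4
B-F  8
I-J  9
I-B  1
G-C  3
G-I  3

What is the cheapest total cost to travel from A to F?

9

Candidate routes:
A → B → F: 2+8 = 10
A → H → F: 3+6 = 9
The minimum is 9 via A → H → F.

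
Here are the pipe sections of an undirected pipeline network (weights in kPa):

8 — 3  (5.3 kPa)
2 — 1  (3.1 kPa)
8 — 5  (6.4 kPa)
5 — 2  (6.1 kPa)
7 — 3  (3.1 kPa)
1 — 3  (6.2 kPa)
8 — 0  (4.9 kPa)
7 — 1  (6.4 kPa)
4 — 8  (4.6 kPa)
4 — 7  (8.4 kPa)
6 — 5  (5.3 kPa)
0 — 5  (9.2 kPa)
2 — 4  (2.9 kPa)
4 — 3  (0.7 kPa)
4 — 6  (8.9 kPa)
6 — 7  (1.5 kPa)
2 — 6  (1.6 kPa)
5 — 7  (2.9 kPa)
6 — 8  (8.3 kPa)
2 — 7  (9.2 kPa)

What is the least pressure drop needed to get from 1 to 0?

Compare a few routes:
1 - 3 - 8 - 0: 6.2+5.3+4.9 = 16.4
1 - 2 - 4 - 3 - 8 - 0: 3.1+2.9+0.7+5.3+4.9 = 16.9
1 - 2 - 4 - 8 - 0: 3.1+2.9+4.6+4.9 = 15.5
1 - 3 - 4 - 8 - 0: 6.2+0.7+4.6+4.9 = 16.4
The minimum is 15.5 kPa via 1 - 2 - 4 - 8 - 0.

15.5 kPa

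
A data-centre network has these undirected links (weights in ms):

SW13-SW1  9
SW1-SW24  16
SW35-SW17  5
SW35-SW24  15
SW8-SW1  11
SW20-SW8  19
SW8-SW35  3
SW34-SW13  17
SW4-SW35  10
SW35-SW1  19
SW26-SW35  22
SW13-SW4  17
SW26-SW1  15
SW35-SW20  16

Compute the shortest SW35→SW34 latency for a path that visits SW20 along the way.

72 ms

Best SW35 to SW20: SW35–SW20 costing 16
Best SW20 to SW34: SW20–SW8–SW1–SW13–SW34 costing 56
Total via SW20: 16 + 56 = 72 ms.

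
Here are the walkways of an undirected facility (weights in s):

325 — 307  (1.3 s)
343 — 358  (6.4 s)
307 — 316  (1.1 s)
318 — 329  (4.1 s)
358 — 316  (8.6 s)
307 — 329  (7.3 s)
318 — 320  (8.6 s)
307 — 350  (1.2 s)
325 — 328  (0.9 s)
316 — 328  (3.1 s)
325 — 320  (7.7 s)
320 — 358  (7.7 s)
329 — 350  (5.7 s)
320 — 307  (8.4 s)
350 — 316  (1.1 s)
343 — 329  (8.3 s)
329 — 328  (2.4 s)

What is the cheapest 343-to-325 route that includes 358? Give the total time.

17.4 s

Best 343 to 358: 343 → 358 costing 6.4
Shortest 358→325: 358 → 316 → 307 → 325 = 11
Total via 358: 6.4 + 11 = 17.4 s.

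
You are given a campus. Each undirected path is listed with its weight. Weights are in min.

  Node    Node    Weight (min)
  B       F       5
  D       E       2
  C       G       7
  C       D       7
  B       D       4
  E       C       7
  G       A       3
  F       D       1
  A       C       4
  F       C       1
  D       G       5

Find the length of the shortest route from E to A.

8 min

Compare a few routes:
E–C–A: 7+4 = 11
E–D–F–C–A: 2+1+1+4 = 8
E–D–G–A: 2+5+3 = 10
E–D–C–A: 2+7+4 = 13
Cheapest is E–D–F–C–A at 8 min.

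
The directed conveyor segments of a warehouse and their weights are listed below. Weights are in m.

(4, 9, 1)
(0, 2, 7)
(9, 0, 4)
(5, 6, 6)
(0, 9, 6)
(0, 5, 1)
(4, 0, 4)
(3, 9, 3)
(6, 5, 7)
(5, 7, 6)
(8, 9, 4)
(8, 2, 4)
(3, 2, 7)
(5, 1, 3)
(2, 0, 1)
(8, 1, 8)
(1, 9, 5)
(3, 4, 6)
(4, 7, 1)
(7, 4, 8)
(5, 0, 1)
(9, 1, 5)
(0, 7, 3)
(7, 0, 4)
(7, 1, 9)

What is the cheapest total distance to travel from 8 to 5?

Shortest distances from 8:
8: 0
2: 4  (via 8)
9: 4  (via 8)
0: 5  (via 2)
5: 6  (via 0)
Shortest route: 8 → 2 → 0 → 5 = 6 m.

6 m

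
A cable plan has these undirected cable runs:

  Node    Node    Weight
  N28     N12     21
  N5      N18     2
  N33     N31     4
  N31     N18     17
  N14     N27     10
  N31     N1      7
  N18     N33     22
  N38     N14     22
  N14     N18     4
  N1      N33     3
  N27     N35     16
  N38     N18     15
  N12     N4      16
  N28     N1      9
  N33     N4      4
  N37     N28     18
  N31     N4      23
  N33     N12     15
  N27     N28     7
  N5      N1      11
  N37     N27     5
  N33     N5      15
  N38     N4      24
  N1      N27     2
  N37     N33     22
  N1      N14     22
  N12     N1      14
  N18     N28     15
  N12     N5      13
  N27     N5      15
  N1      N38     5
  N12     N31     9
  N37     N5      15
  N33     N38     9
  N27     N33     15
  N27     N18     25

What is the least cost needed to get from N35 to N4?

25

Running Dijkstra from N35:
N35: 0
N27: 16  (via N35)
N1: 18  (via N27)
N37: 21  (via N27)
N33: 21  (via N1)
N38: 23  (via N1)
N28: 23  (via N27)
N31: 25  (via N1)
N4: 25  (via N33)
Shortest route: N35 → N27 → N1 → N33 → N4 = 25.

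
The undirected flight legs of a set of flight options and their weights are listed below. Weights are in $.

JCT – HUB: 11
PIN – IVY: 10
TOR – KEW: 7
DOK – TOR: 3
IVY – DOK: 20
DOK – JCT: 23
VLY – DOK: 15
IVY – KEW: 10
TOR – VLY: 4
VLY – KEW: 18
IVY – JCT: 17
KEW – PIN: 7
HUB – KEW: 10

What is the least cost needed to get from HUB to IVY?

$20

Candidate routes:
HUB → KEW → IVY: 10+10 = 20
HUB → KEW → PIN → IVY: 10+7+10 = 27
HUB → JCT → IVY: 11+17 = 28
Cheapest is HUB → KEW → IVY at $20.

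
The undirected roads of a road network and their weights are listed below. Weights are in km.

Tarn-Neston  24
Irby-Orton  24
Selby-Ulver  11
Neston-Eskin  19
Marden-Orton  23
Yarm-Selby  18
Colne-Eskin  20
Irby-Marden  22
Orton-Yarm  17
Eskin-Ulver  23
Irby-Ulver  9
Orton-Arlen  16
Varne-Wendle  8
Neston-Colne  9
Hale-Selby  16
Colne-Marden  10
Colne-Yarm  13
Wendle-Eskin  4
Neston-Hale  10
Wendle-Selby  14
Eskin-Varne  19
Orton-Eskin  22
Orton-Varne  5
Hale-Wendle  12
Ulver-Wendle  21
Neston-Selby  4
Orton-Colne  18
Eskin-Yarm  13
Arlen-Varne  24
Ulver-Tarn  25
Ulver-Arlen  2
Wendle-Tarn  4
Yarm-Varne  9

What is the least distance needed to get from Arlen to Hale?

27 km

Compare a few routes:
Arlen → Ulver → Selby → Hale: 2+11+16 = 29
Arlen → Ulver → Selby → Neston → Hale: 2+11+4+10 = 27
Arlen → Ulver → Wendle → Hale: 2+21+12 = 35
Cheapest is Arlen → Ulver → Selby → Neston → Hale at 27 km.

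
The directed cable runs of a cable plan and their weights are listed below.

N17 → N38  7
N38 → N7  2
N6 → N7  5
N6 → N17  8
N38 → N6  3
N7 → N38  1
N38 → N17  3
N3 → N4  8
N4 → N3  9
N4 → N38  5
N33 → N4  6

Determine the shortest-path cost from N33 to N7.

13

Running Dijkstra from N33:
N33: 0
N4: 6  (via N33)
N38: 11  (via N4)
N7: 13  (via N38)
Shortest route: N33–N4–N38–N7 = 13.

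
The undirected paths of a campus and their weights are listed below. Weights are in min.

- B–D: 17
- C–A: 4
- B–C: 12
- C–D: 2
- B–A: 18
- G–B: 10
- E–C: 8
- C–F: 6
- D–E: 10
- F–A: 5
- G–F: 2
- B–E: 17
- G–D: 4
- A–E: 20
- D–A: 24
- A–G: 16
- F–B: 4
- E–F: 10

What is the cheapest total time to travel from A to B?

Settle nodes by increasing distance from A:
A: 0
C: 4  (via A)
F: 5  (via A)
D: 6  (via C)
G: 7  (via F)
B: 9  (via F)
Shortest route: A–F–B = 9 min.

9 min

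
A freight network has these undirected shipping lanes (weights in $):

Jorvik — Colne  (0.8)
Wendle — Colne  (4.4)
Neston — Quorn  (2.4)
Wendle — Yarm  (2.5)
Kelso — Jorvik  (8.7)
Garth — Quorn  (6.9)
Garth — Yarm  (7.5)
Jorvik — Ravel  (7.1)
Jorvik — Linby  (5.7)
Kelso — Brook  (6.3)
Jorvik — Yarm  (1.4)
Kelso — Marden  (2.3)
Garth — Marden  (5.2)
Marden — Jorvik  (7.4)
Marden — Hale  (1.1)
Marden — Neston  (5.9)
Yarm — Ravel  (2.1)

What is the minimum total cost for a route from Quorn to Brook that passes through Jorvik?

$30.7

Shortest Quorn→Jorvik: Quorn–Neston–Marden–Jorvik = 15.7
Best Jorvik to Brook: Jorvik–Kelso–Brook costing 15
Total via Jorvik: 15.7 + 15 = $30.7.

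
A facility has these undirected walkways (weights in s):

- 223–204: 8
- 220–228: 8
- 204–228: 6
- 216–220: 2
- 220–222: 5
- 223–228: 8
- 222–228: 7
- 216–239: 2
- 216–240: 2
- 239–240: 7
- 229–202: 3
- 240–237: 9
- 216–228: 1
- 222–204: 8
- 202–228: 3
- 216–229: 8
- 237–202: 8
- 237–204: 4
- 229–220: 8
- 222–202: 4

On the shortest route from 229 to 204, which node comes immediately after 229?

202

Enumerating some paths:
229–216–228–204: 8+1+6 = 15
229–202–228–204: 3+3+6 = 12
229–202–222–204: 3+4+8 = 15
229–202–237–204: 3+8+4 = 15
The minimum is 12 s via 229–202–228–204.
So from 229 the first move is to 202.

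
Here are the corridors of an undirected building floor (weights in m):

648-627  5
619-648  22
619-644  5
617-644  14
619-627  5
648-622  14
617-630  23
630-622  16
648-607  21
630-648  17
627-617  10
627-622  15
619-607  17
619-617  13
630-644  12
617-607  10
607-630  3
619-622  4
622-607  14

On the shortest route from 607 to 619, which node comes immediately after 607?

619

Candidate routes:
607 → 619: 17 = 17
607 → 630 → 644 → 619: 3+12+5 = 20
607 → 622 → 619: 14+4 = 18
The minimum is 17 m via 607 → 619.
So from 607 the first move is to 619.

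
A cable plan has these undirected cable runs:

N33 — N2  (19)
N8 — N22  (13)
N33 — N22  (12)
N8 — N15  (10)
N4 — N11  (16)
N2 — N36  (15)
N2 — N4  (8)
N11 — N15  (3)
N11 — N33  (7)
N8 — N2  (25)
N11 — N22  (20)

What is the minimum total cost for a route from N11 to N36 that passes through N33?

Shortest N11→N33: N11–N33 = 7
Best N33 to N36: N33–N2–N36 costing 34
Total via N33: 7 + 34 = 41.

41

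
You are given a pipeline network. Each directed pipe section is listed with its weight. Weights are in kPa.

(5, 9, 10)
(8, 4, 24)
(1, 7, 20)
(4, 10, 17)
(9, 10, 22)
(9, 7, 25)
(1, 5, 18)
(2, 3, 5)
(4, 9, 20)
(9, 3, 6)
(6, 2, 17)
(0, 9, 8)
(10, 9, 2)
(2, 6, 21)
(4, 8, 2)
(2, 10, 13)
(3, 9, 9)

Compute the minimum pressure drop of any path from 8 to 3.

Shortest distances from 8:
8: 0
4: 24  (via 8)
10: 41  (via 4)
9: 43  (via 10)
3: 49  (via 9)
Shortest route: 8–4–10–9–3 = 49 kPa.

49 kPa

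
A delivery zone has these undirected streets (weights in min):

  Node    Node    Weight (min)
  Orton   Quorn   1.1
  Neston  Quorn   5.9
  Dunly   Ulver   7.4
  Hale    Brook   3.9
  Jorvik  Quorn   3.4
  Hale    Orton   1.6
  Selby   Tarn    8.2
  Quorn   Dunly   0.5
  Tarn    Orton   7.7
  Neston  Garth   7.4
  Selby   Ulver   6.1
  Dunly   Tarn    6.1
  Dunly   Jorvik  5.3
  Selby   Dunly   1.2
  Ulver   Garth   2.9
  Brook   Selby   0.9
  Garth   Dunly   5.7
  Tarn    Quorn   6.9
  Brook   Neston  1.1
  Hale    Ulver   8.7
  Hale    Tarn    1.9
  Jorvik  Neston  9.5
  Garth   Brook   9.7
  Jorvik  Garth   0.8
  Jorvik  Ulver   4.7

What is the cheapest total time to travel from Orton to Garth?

Compare a few routes:
Orton → Quorn → Jorvik → Garth: 1.1+3.4+0.8 = 5.3
Orton → Quorn → Dunly → Garth: 1.1+0.5+5.7 = 7.3
Cheapest is Orton → Quorn → Jorvik → Garth at 5.3 min.

5.3 min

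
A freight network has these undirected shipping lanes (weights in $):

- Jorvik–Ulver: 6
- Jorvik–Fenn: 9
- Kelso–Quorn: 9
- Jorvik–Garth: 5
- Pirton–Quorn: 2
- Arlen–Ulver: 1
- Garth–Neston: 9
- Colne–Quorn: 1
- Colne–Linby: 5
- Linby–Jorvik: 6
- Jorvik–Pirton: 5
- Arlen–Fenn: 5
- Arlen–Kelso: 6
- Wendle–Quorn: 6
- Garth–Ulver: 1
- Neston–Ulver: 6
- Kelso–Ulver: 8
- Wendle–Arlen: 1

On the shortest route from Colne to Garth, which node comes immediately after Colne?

Enumerating some paths:
Colne–Quorn–Wendle–Arlen–Ulver–Garth: 1+6+1+1+1 = 10
Colne–Quorn–Pirton–Jorvik–Garth: 1+2+5+5 = 13
The minimum is $10 via Colne–Quorn–Wendle–Arlen–Ulver–Garth.
So from Colne the first move is to Quorn.

Quorn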